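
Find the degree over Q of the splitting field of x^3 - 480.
[K : Q] = 6

The roots of x^3 - 480 are ∛480, ω∛480, ω^2∛480 where ω = e^(2πi/3) is a primitive cube root of unity, so K = Q(∛480, ω). Now [Q(∛480):Q] = 3 (since 480 is not a perfect cube, x^3 - 480 is irreducible) and [Q(ω):Q] = 2. Both 2 and 3 divide [K:Q], and [K:Q] ≤ 3·2 = 6, so [K:Q] = 6. (Equivalently: Q(∛480) ⊂ R but ω ∉ R, so [K : Q(∛480)] = 2.)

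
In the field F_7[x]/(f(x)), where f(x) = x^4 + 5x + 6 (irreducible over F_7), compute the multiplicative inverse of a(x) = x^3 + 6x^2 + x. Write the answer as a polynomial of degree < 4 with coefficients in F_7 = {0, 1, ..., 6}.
a(x)^(-1) ≡ 5x^3 + 3x^2 + 6x (mod f(x))

Since f is irreducible over F_7, F_7[x]/(f) is a field and a(x) ≠ 0 has an inverse. Apply the extended Euclidean algorithm to f(x) and a(x) in F_7[x]: f(x) = (x + 1)·a(x) + (4x + 6);  a(x) = (2x^2 + 2x + 6)·(4x + 6) + (6). The last nonzero remainder is the constant 6 = gcd(f, a) in F_7. Back-substituting through the division chain expresses 6 = s(x)·a(x) + t(x)·f(x) with s(x) ≡ 2x^3 + 4x^2 + x (mod f), so (2x^3 + 4x^2 + x)·a(x) ≡ 6 (mod f). Multiplying by 6^(-1) ≡ 6 in F_7 gives a(x)^(-1) ≡ 6·(2x^3 + 4x^2 + x) ≡ 5x^3 + 3x^2 + 6x (mod f). Check: (x^3 + 6x^2 + x)·(5x^3 + 3x^2 + 6x) = 5x^6 + 5x^5 + x^4 + 4x^3 + 6x^2 ≡ 1 (mod x^4 + 5x + 6).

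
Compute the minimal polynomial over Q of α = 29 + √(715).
m_α(x) = x^2 - 58x + 126

From α - 29 = √(715), squaring gives (α - 29)^2 = 715, i.e. α^2 - 58α + 841 = 715, so α^2 - 58α + 126 = 0. The discriminant of x^2 - 58x + 126 is (-58)^2 - 4·(126) = 3364 - 504 = 2860, and 4·(715) is not a perfect square in Q since 715 is squarefree and ≠ 1. Hence x^2 - 58x + 126 is irreducible over Q and is the minimal polynomial of α.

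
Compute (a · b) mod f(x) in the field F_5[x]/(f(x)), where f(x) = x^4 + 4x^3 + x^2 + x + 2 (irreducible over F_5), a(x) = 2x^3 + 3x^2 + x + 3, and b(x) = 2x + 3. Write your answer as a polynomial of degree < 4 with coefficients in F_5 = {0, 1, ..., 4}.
a · b ≡ x^3 + 2x^2 + 1 (mod f(x))

Multiply in F_5[x]: a(x)·b(x) = (2x^3 + 3x^2 + x + 3)·(2x + 3) = 4x^4 + 2x^3 + x^2 + 4x + 4. This has degree ≥ 4, so divide by f(x) over F_5: 4x^4 + 2x^3 + x^2 + 4x + 4 = (4)·(x^4 + 4x^3 + x^2 + x + 2) + (x^3 + 2x^2 + 1). Hence a·b ≡ x^3 + 2x^2 + 1 (mod f). (F_5[x]/(f) is a field with 5^4 = 625 elements since f is irreducible of degree 4.)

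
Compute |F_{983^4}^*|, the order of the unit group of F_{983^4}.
|F_{983^4}^*| = 933714431520

F_{983^4} has 983^4 = 933714431521 elements; its multiplicative group consists of all nonzero elements, so |F_{983^4}^*| = 933714431521 - 1 = 933714431520. (It is cyclic since any finite subgroup of the multiplicative group of a field is cyclic.)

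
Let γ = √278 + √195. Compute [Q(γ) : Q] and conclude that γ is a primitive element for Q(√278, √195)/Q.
[Q(γ) : Q] = 4 (equivalently, Q(γ) = Q(√278, √195))

Obviously Q(γ) ⊆ Q(√278, √195), and [Q(√278, √195):Q] = 4 (since 278, 195 are distinct squarefree integers > 1 with 54210 not a perfect square). To show equality we compute the minimal polynomial of γ. From γ = √278 + √195: γ^2 = 278 + 2√(54210) + 195 = 473 + 2√(54210), so γ^2 - 473 = 2√(54210); squaring, (γ^2 - 473)^2 = 4·54210, i.e. γ^4 - 946γ^2 + 223729 - 216840 = 0, i.e. γ^4 - 946γ^2 + 6889 = 0. So γ is a root of x^4 - 946x^2 + 6889. This polynomial is irreducible over Q: it has no rational root (each ±√278 ± √195 is irrational), and any factorization into two quadratics over Q would force √(54210) ∈ Q (pairing opposite roots) or √278, √195 ∈ Q (other pairings), all impossible. Hence [Q(γ):Q] = 4 = [Q(√278, √195):Q], so Q(γ) = Q(√278, √195).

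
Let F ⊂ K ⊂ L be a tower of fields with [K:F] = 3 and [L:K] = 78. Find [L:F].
[L:F] = 234

The tower law says that for any tower of field extensions F ⊂ K ⊂ L with finite degrees, [L:F] = [L:K] · [K:F]. Here this gives [L:F] = 78 · 3 = 234.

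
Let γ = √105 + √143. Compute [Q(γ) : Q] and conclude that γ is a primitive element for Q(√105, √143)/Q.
[Q(γ) : Q] = 4 (equivalently, Q(γ) = Q(√105, √143))

Obviously Q(γ) ⊆ Q(√105, √143), and [Q(√105, √143):Q] = 4 (since 105, 143 are distinct squarefree integers > 1 with 15015 not a perfect square). To show equality we compute the minimal polynomial of γ. From γ = √105 + √143: γ^2 = 105 + 2√(15015) + 143 = 248 + 2√(15015), so γ^2 - 248 = 2√(15015); squaring, (γ^2 - 248)^2 = 4·15015, i.e. γ^4 - 496γ^2 + 61504 - 60060 = 0, i.e. γ^4 - 496γ^2 + 1444 = 0. So γ is a root of x^4 - 496x^2 + 1444. This polynomial is irreducible over Q: it has no rational root (each ±√105 ± √143 is irrational), and any factorization into two quadratics over Q would force √(15015) ∈ Q (pairing opposite roots) or √105, √143 ∈ Q (other pairings), all impossible. Hence [Q(γ):Q] = 4 = [Q(√105, √143):Q], so Q(γ) = Q(√105, √143).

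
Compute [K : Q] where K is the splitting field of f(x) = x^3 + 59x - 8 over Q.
[K : Q] = 6

By the rational root test, any rational root of the monic integer polynomial f(x) = x^3 + 59x - 8 must be an integer dividing the constant term -8, i.e. one of ±{1, 2, 4, 8}. Evaluating: f(1) = 52, f(-1) = -68, f(2) = 118, f(-2) = -134, f(4) = 292, f(-4) = -308, f(8) = 976, f(-8) = -992; none is 0, so f has no rational root and is therefore irreducible over Q (a cubic with no linear factor over a field is irreducible). For an irreducible cubic, the Galois group is A_3 or S_3 according as the discriminant disc(f) = -4a^3 - 27b^2 = -4·(59)^3 - 27·(-8)^2 = -823244 is or is not a square in Q. Here disc(f) = -823244 is not a perfect square in Q, so the Galois group of f over Q is not contained in A_3 and must be all of S_3. The splitting field has degree |S_3| = 6 over Q, so [K : Q] = 6.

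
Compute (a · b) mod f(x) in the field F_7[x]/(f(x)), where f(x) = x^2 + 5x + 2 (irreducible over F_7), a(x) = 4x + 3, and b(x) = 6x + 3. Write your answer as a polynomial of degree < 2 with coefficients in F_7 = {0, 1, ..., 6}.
a · b ≡ x + 3 (mod f(x))

Multiply in F_7[x]: a(x)·b(x) = (4x + 3)·(6x + 3) = 3x^2 + 2x + 2. This has degree ≥ 2, so divide by f(x) over F_7: 3x^2 + 2x + 2 = (3)·(x^2 + 5x + 2) + (x + 3). Hence a·b ≡ x + 3 (mod f). (F_7[x]/(f) is a field with 7^2 = 49 elements since f is irreducible of degree 2.)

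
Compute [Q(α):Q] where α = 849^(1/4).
[Q(α):Q] = 4

α is a root of x^4 - 849. By Eisenstein's criterion at the prime p = 3 (which divides the constant term 849 but p^2 = 9 does not, since 849 is squarefree), x^4 - 849 is irreducible over Q. Hence [Q(α):Q] = 4.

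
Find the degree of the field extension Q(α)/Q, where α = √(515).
[Q(α):Q] = 2

[Q(α):Q] equals the degree of the minimal polynomial of α. Here α^2 = 515 and x^2 - 515 is irreducible (d = 515 is squarefree, ≠ 1, hence not a square), so deg(m_α) = 2. Thus [Q(α):Q] = 2.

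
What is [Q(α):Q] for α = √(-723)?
[Q(α):Q] = 2

[Q(α):Q] equals the degree of the minimal polynomial of α. Here α^2 = -723 and x^2 + 723 is irreducible (d = -723 is squarefree, ≠ 1, hence not a square), so deg(m_α) = 2. Thus [Q(α):Q] = 2.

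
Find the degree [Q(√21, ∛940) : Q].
[Q(√21, ∛940) : Q] = 6

Let L = Q(√21, ∛940). Since Q(√21) ⊂ L and [Q(√21):Q] = 2, the tower law gives 2 | [L:Q]. Likewise Q(∛940) ⊂ L with [Q(∛940):Q] = 3 (because 940 is not a perfect cube), so 3 | [L:Q]. As gcd(2,3) = 1, [L:Q] is divisible by 6. Conversely L is generated over Q by √21 and ∛940, so [L:Q] ≤ 2·3 = 6. Therefore [Q(√21, ∛940) : Q] = 6.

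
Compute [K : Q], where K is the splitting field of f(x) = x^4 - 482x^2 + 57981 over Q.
[K : Q] = 4

Solving the quadratic in x^2: x^2 = (482 ± √(482^2 - 4·57981))/2 = (482 ± √400)/2 = (482 ± 20)/2, giving x^2 = 251 or x^2 = 231. So f(x) = (x^2 - 251)(x^2 - 231) and the roots of f are ±√251, ±√231. Hence the splitting field is K = Q(√251, √231). Since 251 and 231 are distinct squarefree integers > 1, their product 57981 is not a perfect square, so √231 ∉ Q(√251). By the tower law [K:Q] = [Q(√251,√231):Q(√251)] · [Q(√251):Q] = 2 · 2 = 4.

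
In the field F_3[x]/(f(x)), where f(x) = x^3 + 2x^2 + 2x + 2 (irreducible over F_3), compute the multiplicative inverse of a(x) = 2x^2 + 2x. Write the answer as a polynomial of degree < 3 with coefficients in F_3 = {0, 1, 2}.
a(x)^(-1) ≡ x^2 (mod f(x))

Since f is irreducible over F_3, F_3[x]/(f) is a field and a(x) ≠ 0 has an inverse. Apply the extended Euclidean algorithm to f(x) and a(x) in F_3[x]: f(x) = (2x + 2)·a(x) + (x + 2);  a(x) = (2x + 1)·(x + 2) + (1). The last nonzero remainder is the constant 1 = gcd(f, a) in F_3. Back-substituting through the division chain expresses 1 = s(x)·a(x) + t(x)·f(x) with s(x) ≡ x^2 (mod f), so a(x)^(-1) ≡ s(x) = x^2 (mod f). Check: (2x^2 + 2x)·(x^2) = 2x^4 + 2x^3 ≡ 1 (mod x^3 + 2x^2 + 2x + 2).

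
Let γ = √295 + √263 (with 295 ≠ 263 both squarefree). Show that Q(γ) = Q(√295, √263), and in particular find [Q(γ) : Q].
[Q(γ) : Q] = 4 (equivalently, Q(γ) = Q(√295, √263))

Obviously Q(γ) ⊆ Q(√295, √263), and [Q(√295, √263):Q] = 4 (since 295, 263 are distinct squarefree integers > 1 with 77585 not a perfect square). To show equality we compute the minimal polynomial of γ. From γ = √295 + √263: γ^2 = 295 + 2√(77585) + 263 = 558 + 2√(77585), so γ^2 - 558 = 2√(77585); squaring, (γ^2 - 558)^2 = 4·77585, i.e. γ^4 - 1116γ^2 + 311364 - 310340 = 0, i.e. γ^4 - 1116γ^2 + 1024 = 0. So γ is a root of x^4 - 1116x^2 + 1024. This polynomial is irreducible over Q: it has no rational root (each ±√295 ± √263 is irrational), and any factorization into two quadratics over Q would force √(77585) ∈ Q (pairing opposite roots) or √295, √263 ∈ Q (other pairings), all impossible. Hence [Q(γ):Q] = 4 = [Q(√295, √263):Q], so Q(γ) = Q(√295, √263).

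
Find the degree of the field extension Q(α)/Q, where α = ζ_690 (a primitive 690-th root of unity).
[Q(α):Q] = 176

The minimal polynomial of ζ_690 over Q is the 690-th cyclotomic polynomial Φ_690(x), which is irreducible over Q and has degree φ(690) = 176. Hence [Q(α):Q] = φ(690) = 176.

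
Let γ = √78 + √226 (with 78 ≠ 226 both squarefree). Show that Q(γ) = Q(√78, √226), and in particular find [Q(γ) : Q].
[Q(γ) : Q] = 4 (equivalently, Q(γ) = Q(√78, √226))

Obviously Q(γ) ⊆ Q(√78, √226), and [Q(√78, √226):Q] = 4 (since 78, 226 are distinct squarefree integers > 1 with 17628 not a perfect square). To show equality we compute the minimal polynomial of γ. From γ = √78 + √226: γ^2 = 78 + 2√(17628) + 226 = 304 + 2√(17628), so γ^2 - 304 = 2√(17628); squaring, (γ^2 - 304)^2 = 4·17628, i.e. γ^4 - 608γ^2 + 92416 - 70512 = 0, i.e. γ^4 - 608γ^2 + 21904 = 0. So γ is a root of x^4 - 608x^2 + 21904. This polynomial is irreducible over Q: it has no rational root (each ±√78 ± √226 is irrational), and any factorization into two quadratics over Q would force √(17628) ∈ Q (pairing opposite roots) or √78, √226 ∈ Q (other pairings), all impossible. Hence [Q(γ):Q] = 4 = [Q(√78, √226):Q], so Q(γ) = Q(√78, √226).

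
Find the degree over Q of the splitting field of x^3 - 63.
[K : Q] = 6

The roots of x^3 - 63 are ∛63, ω∛63, ω^2∛63 where ω = e^(2πi/3) is a primitive cube root of unity, so K = Q(∛63, ω). Now [Q(∛63):Q] = 3 (since 63 is not a perfect cube, x^3 - 63 is irreducible) and [Q(ω):Q] = 2. Both 2 and 3 divide [K:Q], and [K:Q] ≤ 3·2 = 6, so [K:Q] = 6. (Equivalently: Q(∛63) ⊂ R but ω ∉ R, so [K : Q(∛63)] = 2.)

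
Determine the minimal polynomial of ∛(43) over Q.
m_α(x) = x^3 - 43

α satisfies α^3 = 43, so x^3 - 43 annihilates α. By the rational root test, a rational root p/q (in lowest terms) of x^3 - 43 would satisfy p^3 = 43 q^3, forcing q = 1 and p^3 = 43; but 43 is not a perfect cube, contradiction. A monic cubic over Q with no rational root is irreducible (any nontrivial factorization would include a linear factor). Hence x^3 - 43 is the minimal polynomial of α, and in particular [Q(α):Q] = 3.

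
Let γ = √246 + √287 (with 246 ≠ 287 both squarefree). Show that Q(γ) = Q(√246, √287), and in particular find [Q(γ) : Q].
[Q(γ) : Q] = 4 (equivalently, Q(γ) = Q(√246, √287))

Obviously Q(γ) ⊆ Q(√246, √287), and [Q(√246, √287):Q] = 4 (since 246, 287 are distinct squarefree integers > 1 with 70602 not a perfect square). To show equality we compute the minimal polynomial of γ. From γ = √246 + √287: γ^2 = 246 + 2√(70602) + 287 = 533 + 2√(70602), so γ^2 - 533 = 2√(70602); squaring, (γ^2 - 533)^2 = 4·70602, i.e. γ^4 - 1066γ^2 + 284089 - 282408 = 0, i.e. γ^4 - 1066γ^2 + 1681 = 0. So γ is a root of x^4 - 1066x^2 + 1681. This polynomial is irreducible over Q: it has no rational root (each ±√246 ± √287 is irrational), and any factorization into two quadratics over Q would force √(70602) ∈ Q (pairing opposite roots) or √246, √287 ∈ Q (other pairings), all impossible. Hence [Q(γ):Q] = 4 = [Q(√246, √287):Q], so Q(γ) = Q(√246, √287).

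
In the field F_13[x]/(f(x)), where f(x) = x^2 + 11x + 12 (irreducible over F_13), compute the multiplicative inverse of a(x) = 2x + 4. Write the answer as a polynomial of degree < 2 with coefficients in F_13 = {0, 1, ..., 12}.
a(x)^(-1) ≡ 12x + 4 (mod f(x))

Since f is irreducible over F_13, F_13[x]/(f) is a field and a(x) ≠ 0 has an inverse. Apply the extended Euclidean algorithm to f(x) and a(x) in F_13[x]: f(x) = (7x + 11)·a(x) + (7). The last nonzero remainder is the constant 7 = gcd(f, a) in F_13. Back-substituting through the division chain expresses 7 = s(x)·a(x) + t(x)·f(x) with s(x) ≡ 6x + 2 (mod f), so (6x + 2)·a(x) ≡ 7 (mod f). Multiplying by 7^(-1) ≡ 2 in F_13 gives a(x)^(-1) ≡ 2·(6x + 2) ≡ 12x + 4 (mod f). Check: (2x + 4)·(12x + 4) = 11x^2 + 4x + 3 ≡ 1 (mod x^2 + 11x + 12).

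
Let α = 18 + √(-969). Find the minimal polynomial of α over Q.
m_α(x) = x^2 - 36x + 1293

From α - 18 = √(-969), squaring gives (α - 18)^2 = -969, i.e. α^2 - 36α + 324 = -969, so α^2 - 36α + 1293 = 0. The discriminant of x^2 - 36x + 1293 is (-36)^2 - 4·(1293) = 1296 - 5172 = -3876, and 4·(-969) is not a perfect square in Q since -969 is squarefree and ≠ 1. Hence x^2 - 36x + 1293 is irreducible over Q and is the minimal polynomial of α.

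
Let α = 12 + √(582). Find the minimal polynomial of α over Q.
m_α(x) = x^2 - 24x - 438

From α - 12 = √(582), squaring gives (α - 12)^2 = 582, i.e. α^2 - 24α + 144 = 582, so α^2 - 24α - 438 = 0. The discriminant of x^2 - 24x - 438 is (-24)^2 - 4·(-438) = 576 + 1752 = 2328, and 4·(582) is not a perfect square in Q since 582 is squarefree and ≠ 1. Hence x^2 - 24x - 438 is irreducible over Q and is the minimal polynomial of α.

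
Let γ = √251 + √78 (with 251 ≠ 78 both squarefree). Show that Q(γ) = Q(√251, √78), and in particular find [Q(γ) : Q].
[Q(γ) : Q] = 4 (equivalently, Q(γ) = Q(√251, √78))

Obviously Q(γ) ⊆ Q(√251, √78), and [Q(√251, √78):Q] = 4 (since 251, 78 are distinct squarefree integers > 1 with 19578 not a perfect square). To show equality we compute the minimal polynomial of γ. From γ = √251 + √78: γ^2 = 251 + 2√(19578) + 78 = 329 + 2√(19578), so γ^2 - 329 = 2√(19578); squaring, (γ^2 - 329)^2 = 4·19578, i.e. γ^4 - 658γ^2 + 108241 - 78312 = 0, i.e. γ^4 - 658γ^2 + 29929 = 0. So γ is a root of x^4 - 658x^2 + 29929. This polynomial is irreducible over Q: it has no rational root (each ±√251 ± √78 is irrational), and any factorization into two quadratics over Q would force √(19578) ∈ Q (pairing opposite roots) or √251, √78 ∈ Q (other pairings), all impossible. Hence [Q(γ):Q] = 4 = [Q(√251, √78):Q], so Q(γ) = Q(√251, √78).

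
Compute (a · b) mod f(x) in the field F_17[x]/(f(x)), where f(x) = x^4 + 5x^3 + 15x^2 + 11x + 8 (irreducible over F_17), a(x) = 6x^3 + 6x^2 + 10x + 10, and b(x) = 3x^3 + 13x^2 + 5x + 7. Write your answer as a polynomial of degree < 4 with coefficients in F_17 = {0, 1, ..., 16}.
a · b ≡ 6x^3 + 11x^2 + x + 6 (mod f(x))

Multiply in F_17[x]: a(x)·b(x) = (6x^3 + 6x^2 + 10x + 10)·(3x^3 + 13x^2 + 5x + 7) = x^6 + 11x^5 + 2x^4 + 11x^3 + x^2 + x + 2. This has degree ≥ 4, so divide by f(x) over F_17: x^6 + 11x^5 + 2x^4 + 11x^3 + x^2 + x + 2 = (x^2 + 6x + 8)·(x^4 + 5x^3 + 15x^2 + 11x + 8) + (6x^3 + 11x^2 + x + 6). Hence a·b ≡ 6x^3 + 11x^2 + x + 6 (mod f). (F_17[x]/(f) is a field with 17^4 = 83521 elements since f is irreducible of degree 4.)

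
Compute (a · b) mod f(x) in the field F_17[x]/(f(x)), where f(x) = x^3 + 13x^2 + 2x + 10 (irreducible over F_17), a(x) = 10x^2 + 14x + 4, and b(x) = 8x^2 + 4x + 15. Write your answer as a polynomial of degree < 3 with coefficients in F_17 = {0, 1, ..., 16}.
a · b ≡ 11x^2 + 12x + 15 (mod f(x))

Multiply in F_17[x]: a(x)·b(x) = (10x^2 + 14x + 4)·(8x^2 + 4x + 15) = 12x^4 + 16x^3 + 5x + 9. This has degree ≥ 3, so divide by f(x) over F_17: 12x^4 + 16x^3 + 5x + 9 = (12x + 13)·(x^3 + 13x^2 + 2x + 10) + (11x^2 + 12x + 15). Hence a·b ≡ 11x^2 + 12x + 15 (mod f). (F_17[x]/(f) is a field with 17^3 = 4913 elements since f is irreducible of degree 3.)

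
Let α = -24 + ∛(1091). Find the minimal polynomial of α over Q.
m_α(x) = x^3 + 72x^2 + 1728x + 12733

Set β = α + 24 = ∛(1091), so β^3 = 1091. Then (α + 24)^3 - 1091 = 0, i.e. α is a root of g(x) = (x + 24)^3 - 1091 = x^3 + 72x^2 + 1728x + 12733. Since g(x) = h(x + 24) where h(x) = x^3 - 1091, and h is irreducible over Q (because 1091 is not a perfect cube, so h has no rational root, and a monic cubic with no rational root is irreducible), g is also irreducible (irreducibility is preserved under the substitution x → x + 24). Hence m_α(x) = x^3 + 72x^2 + 1728x + 12733.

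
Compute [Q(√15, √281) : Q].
[Q(√15, √281) : Q] = 4

[Q(√15):Q] = 2 (min poly x^2 - 15, irreducible since 15 is squarefree > 1). For the top step, suppose √281 ∈ Q(√15), say √281 = c + d√15 with c, d ∈ Q. Squaring: 281 = c^2 + 15d^2 + 2cd√15. Since √15 ∉ Q this forces 2cd = 0. If d = 0 then √281 = c ∈ Q, contradicting 281 squarefree > 1. If c = 0 then 281 = 15d^2, so 15·281 = (15d)^2 is a perfect square in Q — but 15·281 = 4215 is not a perfect square (since 15 and 281 are distinct squarefree integers). Contradiction. Hence √281 ∉ Q(√15), so x^2 - 281 stays irreducible over Q(√15) and [Q(√15, √281) : Q(√15)] = 2. By the tower law, [Q(√15, √281) : Q] = 2 · 2 = 4.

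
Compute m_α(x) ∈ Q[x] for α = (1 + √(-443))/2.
m_α(x) = x^2 - x + 111

From 2α - 1 = √(-443), squaring gives (2α - 1)^2 = -443, i.e. 4α^2 - 4α + 1 = -443, so α^2 - α + (1 + 443)/4 = 0. Since -443 ≡ 1 (mod 4), (1 + 443)/4 = 111 ∈ Z. The polynomial x^2 - x + 111 has discriminant 1 - 4·(111) = -443, which is not a perfect square in Q (d = -443 is squarefree and ≠ 1), so x^2 - x + 111 is irreducible over Q. It is the minimal polynomial of α.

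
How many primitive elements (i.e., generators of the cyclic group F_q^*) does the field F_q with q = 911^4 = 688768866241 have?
There are φ(688768866240) = 129313013760 primitive elements

F_q^* is cyclic of order q - 1 = 688768866240. A cyclic group of order m has exactly φ(m) generators. Here m = 688768866240 = 2^6 · 3 · 5 · 7 · 13 · 19 · 29 · 41 · 349, so the number of primitive elements is φ(688768866240) = 129313013760.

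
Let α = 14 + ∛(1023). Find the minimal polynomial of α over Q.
m_α(x) = x^3 - 42x^2 + 588x - 3767

Set β = α - 14 = ∛(1023), so β^3 = 1023. Then (α - 14)^3 - 1023 = 0, i.e. α is a root of g(x) = (x - 14)^3 - 1023 = x^3 - 42x^2 + 588x - 3767. Since g(x) = h(x - 14) where h(x) = x^3 - 1023, and h is irreducible over Q (because 1023 is not a perfect cube, so h has no rational root, and a monic cubic with no rational root is irreducible), g is also irreducible (irreducibility is preserved under the substitution x → x - 14). Hence m_α(x) = x^3 - 42x^2 + 588x - 3767.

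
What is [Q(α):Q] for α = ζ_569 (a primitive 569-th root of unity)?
[Q(α):Q] = 568

The minimal polynomial of ζ_569 over Q is the 569-th cyclotomic polynomial Φ_569(x), which is irreducible over Q and has degree φ(569) = 568. Hence [Q(α):Q] = φ(569) = 568.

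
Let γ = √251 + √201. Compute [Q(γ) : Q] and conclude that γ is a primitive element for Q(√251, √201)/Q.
[Q(γ) : Q] = 4 (equivalently, Q(γ) = Q(√251, √201))

Obviously Q(γ) ⊆ Q(√251, √201), and [Q(√251, √201):Q] = 4 (since 251, 201 are distinct squarefree integers > 1 with 50451 not a perfect square). To show equality we compute the minimal polynomial of γ. From γ = √251 + √201: γ^2 = 251 + 2√(50451) + 201 = 452 + 2√(50451), so γ^2 - 452 = 2√(50451); squaring, (γ^2 - 452)^2 = 4·50451, i.e. γ^4 - 904γ^2 + 204304 - 201804 = 0, i.e. γ^4 - 904γ^2 + 2500 = 0. So γ is a root of x^4 - 904x^2 + 2500. This polynomial is irreducible over Q: it has no rational root (each ±√251 ± √201 is irrational), and any factorization into two quadratics over Q would force √(50451) ∈ Q (pairing opposite roots) or √251, √201 ∈ Q (other pairings), all impossible. Hence [Q(γ):Q] = 4 = [Q(√251, √201):Q], so Q(γ) = Q(√251, √201).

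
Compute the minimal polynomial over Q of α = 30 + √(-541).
m_α(x) = x^2 - 60x + 1441

From α - 30 = √(-541), squaring gives (α - 30)^2 = -541, i.e. α^2 - 60α + 900 = -541, so α^2 - 60α + 1441 = 0. The discriminant of x^2 - 60x + 1441 is (-60)^2 - 4·(1441) = 3600 - 5764 = -2164, and 4·(-541) is not a perfect square in Q since -541 is squarefree and ≠ 1. Hence x^2 - 60x + 1441 is irreducible over Q and is the minimal polynomial of α.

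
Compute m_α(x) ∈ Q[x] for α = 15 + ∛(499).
m_α(x) = x^3 - 45x^2 + 675x - 3874

Set β = α - 15 = ∛(499), so β^3 = 499. Then (α - 15)^3 - 499 = 0, i.e. α is a root of g(x) = (x - 15)^3 - 499 = x^3 - 45x^2 + 675x - 3874. Since g(x) = h(x - 15) where h(x) = x^3 - 499, and h is irreducible over Q (because 499 is not a perfect cube, so h has no rational root, and a monic cubic with no rational root is irreducible), g is also irreducible (irreducibility is preserved under the substitution x → x - 15). Hence m_α(x) = x^3 - 45x^2 + 675x - 3874.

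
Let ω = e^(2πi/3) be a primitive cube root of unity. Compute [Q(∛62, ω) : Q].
[Q(∛62, ω) : Q] = 6

[Q(∛62):Q] = 3 (min poly x^3 - 62, irreducible since 62 is not a perfect cube). [Q(ω):Q] = 2 (min poly x^2 + x + 1). Since Q(∛62) ⊂ R and ω ∉ R, we have ω ∉ Q(∛62), so x^2 + x + 1 remains irreducible over Q(∛62) and [Q(∛62, ω) : Q(∛62)] = 2. By the tower law, [Q(∛62, ω) : Q] = 3 · 2 = 6. (In fact Q(∛62, ω) is the splitting field of x^3 - 62 over Q.)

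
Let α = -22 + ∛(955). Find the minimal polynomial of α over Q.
m_α(x) = x^3 + 66x^2 + 1452x + 9693

Set β = α + 22 = ∛(955), so β^3 = 955. Then (α + 22)^3 - 955 = 0, i.e. α is a root of g(x) = (x + 22)^3 - 955 = x^3 + 66x^2 + 1452x + 9693. Since g(x) = h(x + 22) where h(x) = x^3 - 955, and h is irreducible over Q (because 955 is not a perfect cube, so h has no rational root, and a monic cubic with no rational root is irreducible), g is also irreducible (irreducibility is preserved under the substitution x → x + 22). Hence m_α(x) = x^3 + 66x^2 + 1452x + 9693.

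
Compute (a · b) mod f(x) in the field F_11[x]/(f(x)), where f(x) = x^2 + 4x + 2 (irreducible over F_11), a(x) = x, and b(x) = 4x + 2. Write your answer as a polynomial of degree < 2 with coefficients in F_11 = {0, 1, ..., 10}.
a · b ≡ 8x + 3 (mod f(x))

Multiply in F_11[x]: a(x)·b(x) = (x)·(4x + 2) = 4x^2 + 2x. This has degree ≥ 2, so divide by f(x) over F_11: 4x^2 + 2x = (4)·(x^2 + 4x + 2) + (8x + 3). Hence a·b ≡ 8x + 3 (mod f). (F_11[x]/(f) is a field with 11^2 = 121 elements since f is irreducible of degree 2.)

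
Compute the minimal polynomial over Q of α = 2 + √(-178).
m_α(x) = x^2 - 4x + 182

From α - 2 = √(-178), squaring gives (α - 2)^2 = -178, i.e. α^2 - 4α + 4 = -178, so α^2 - 4α + 182 = 0. The discriminant of x^2 - 4x + 182 is (-4)^2 - 4·(182) = 16 - 728 = -712, and 4·(-178) is not a perfect square in Q since -178 is squarefree and ≠ 1. Hence x^2 - 4x + 182 is irreducible over Q and is the minimal polynomial of α.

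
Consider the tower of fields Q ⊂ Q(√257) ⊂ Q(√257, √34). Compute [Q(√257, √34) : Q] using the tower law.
[Q(√257, √34) : Q] = 4

[Q(√257):Q] = 2 (min poly x^2 - 257, irreducible since 257 is squarefree > 1). For the top step, suppose √34 ∈ Q(√257), say √34 = c + d√257 with c, d ∈ Q. Squaring: 34 = c^2 + 257d^2 + 2cd√257. Since √257 ∉ Q this forces 2cd = 0. If d = 0 then √34 = c ∈ Q, contradicting 34 squarefree > 1. If c = 0 then 34 = 257d^2, so 257·34 = (257d)^2 is a perfect square in Q — but 257·34 = 8738 is not a perfect square (since 257 and 34 are distinct squarefree integers). Contradiction. Hence √34 ∉ Q(√257), so x^2 - 34 stays irreducible over Q(√257) and [Q(√257, √34) : Q(√257)] = 2. By the tower law, [Q(√257, √34) : Q] = 2 · 2 = 4.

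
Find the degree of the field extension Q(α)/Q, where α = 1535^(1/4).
[Q(α):Q] = 4

α is a root of x^4 - 1535. By Eisenstein's criterion at the prime p = 5 (which divides the constant term 1535 but p^2 = 25 does not, since 1535 is squarefree), x^4 - 1535 is irreducible over Q. Hence [Q(α):Q] = 4.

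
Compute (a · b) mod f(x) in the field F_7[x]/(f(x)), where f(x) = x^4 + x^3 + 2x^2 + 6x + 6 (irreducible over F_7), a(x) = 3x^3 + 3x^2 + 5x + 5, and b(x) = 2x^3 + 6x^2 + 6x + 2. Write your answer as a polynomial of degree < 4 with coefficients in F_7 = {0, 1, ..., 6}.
a · b ≡ 4x^3 + 2x^2 + 4x + 5 (mod f(x))

Multiply in F_7[x]: a(x)·b(x) = (3x^3 + 3x^2 + 5x + 5)·(2x^3 + 6x^2 + 6x + 2) = 6x^6 + 3x^5 + 4x^4 + x^3 + 3x^2 + 5x + 3. This has degree ≥ 4, so divide by f(x) over F_7: 6x^6 + 3x^5 + 4x^4 + x^3 + 3x^2 + 5x + 3 = (6x^2 + 4x + 2)·(x^4 + x^3 + 2x^2 + 6x + 6) + (4x^3 + 2x^2 + 4x + 5). Hence a·b ≡ 4x^3 + 2x^2 + 4x + 5 (mod f). (F_7[x]/(f) is a field with 7^4 = 2401 elements since f is irreducible of degree 4.)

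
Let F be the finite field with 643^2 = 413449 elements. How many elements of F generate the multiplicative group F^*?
There are φ(413448) = 111936 primitive elements

F_q^* is cyclic of order q - 1 = 413448. A cyclic group of order m has exactly φ(m) generators. Here m = 413448 = 2^3 · 3 · 7 · 23 · 107, so the number of primitive elements is φ(413448) = 111936.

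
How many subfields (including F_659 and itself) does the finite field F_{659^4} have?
F_{659^4} has 3 subfields

The subfields of F_{p^n} are exactly the fields F_{p^d} for d | n (each is the fixed field of the unique index-d subgroup of Gal(F_{p^n}/F_p) ≅ Z/nZ). The divisors of n = 4 are {1, 2, 4}, giving 3 subfields: F_{659^1}, F_{659^2}, F_{659^4}.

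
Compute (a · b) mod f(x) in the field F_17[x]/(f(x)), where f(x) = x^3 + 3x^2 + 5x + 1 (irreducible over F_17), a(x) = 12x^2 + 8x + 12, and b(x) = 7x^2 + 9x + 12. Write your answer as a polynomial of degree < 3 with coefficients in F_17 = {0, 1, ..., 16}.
a · b ≡ 8x^2 + 16x + 11 (mod f(x))

Multiply in F_17[x]: a(x)·b(x) = (12x^2 + 8x + 12)·(7x^2 + 9x + 12) = 16x^4 + 11x^3 + 11x^2 + 8. This has degree ≥ 3, so divide by f(x) over F_17: 16x^4 + 11x^3 + 11x^2 + 8 = (16x + 14)·(x^3 + 3x^2 + 5x + 1) + (8x^2 + 16x + 11). Hence a·b ≡ 8x^2 + 16x + 11 (mod f). (F_17[x]/(f) is a field with 17^3 = 4913 elements since f is irreducible of degree 3.)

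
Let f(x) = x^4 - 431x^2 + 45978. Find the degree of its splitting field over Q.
[K : Q] = 4

Solving the quadratic in x^2: x^2 = (431 ± √(431^2 - 4·45978))/2 = (431 ± √1849)/2 = (431 ± 43)/2, giving x^2 = 237 or x^2 = 194. So f(x) = (x^2 - 237)(x^2 - 194) and the roots of f are ±√237, ±√194. Hence the splitting field is K = Q(√237, √194). Since 237 and 194 are distinct squarefree integers > 1, their product 45978 is not a perfect square, so √194 ∉ Q(√237). By the tower law [K:Q] = [Q(√237,√194):Q(√237)] · [Q(√237):Q] = 2 · 2 = 4.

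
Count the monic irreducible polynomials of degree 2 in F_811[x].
There are 328455 monic irreducible polynomials of degree 2 over F_811

Each element of F_{811^2} that lies in no proper subfield is a root of exactly one monic irreducible of degree 2 over F_811, and each such polynomial has 2 distinct roots in F_{811^2}. By Möbius inversion the count is N_811(2) = (1/2) Σ_{d|2} μ(2/d) · 811^d = (1/2)(μ(2)·811^1 + μ(1)·811^2) = 656910/2 = 328455.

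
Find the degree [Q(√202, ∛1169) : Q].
[Q(√202, ∛1169) : Q] = 6

Let L = Q(√202, ∛1169). Since Q(√202) ⊂ L and [Q(√202):Q] = 2, the tower law gives 2 | [L:Q]. Likewise Q(∛1169) ⊂ L with [Q(∛1169):Q] = 3 (because 1169 is not a perfect cube), so 3 | [L:Q]. As gcd(2,3) = 1, [L:Q] is divisible by 6. Conversely L is generated over Q by √202 and ∛1169, so [L:Q] ≤ 2·3 = 6. Therefore [Q(√202, ∛1169) : Q] = 6.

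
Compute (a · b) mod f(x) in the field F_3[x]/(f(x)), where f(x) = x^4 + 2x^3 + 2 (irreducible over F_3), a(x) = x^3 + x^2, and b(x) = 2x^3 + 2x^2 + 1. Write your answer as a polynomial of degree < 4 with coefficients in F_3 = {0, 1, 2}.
a · b ≡ 2 (mod f(x))

Multiply in F_3[x]: a(x)·b(x) = (x^3 + x^2)·(2x^3 + 2x^2 + 1) = 2x^6 + x^5 + 2x^4 + x^3 + x^2. This has degree ≥ 4, so divide by f(x) over F_3: 2x^6 + x^5 + 2x^4 + x^3 + x^2 = (2x^2 + 2)·(x^4 + 2x^3 + 2) + (2). Hence a·b ≡ 2 (mod f). (F_3[x]/(f) is a field with 3^4 = 81 elements since f is irreducible of degree 4.)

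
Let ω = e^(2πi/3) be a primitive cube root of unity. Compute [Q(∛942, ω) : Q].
[Q(∛942, ω) : Q] = 6

[Q(∛942):Q] = 3 (min poly x^3 - 942, irreducible since 942 is not a perfect cube). [Q(ω):Q] = 2 (min poly x^2 + x + 1). Since Q(∛942) ⊂ R and ω ∉ R, we have ω ∉ Q(∛942), so x^2 + x + 1 remains irreducible over Q(∛942) and [Q(∛942, ω) : Q(∛942)] = 2. By the tower law, [Q(∛942, ω) : Q] = 3 · 2 = 6. (In fact Q(∛942, ω) is the splitting field of x^3 - 942 over Q.)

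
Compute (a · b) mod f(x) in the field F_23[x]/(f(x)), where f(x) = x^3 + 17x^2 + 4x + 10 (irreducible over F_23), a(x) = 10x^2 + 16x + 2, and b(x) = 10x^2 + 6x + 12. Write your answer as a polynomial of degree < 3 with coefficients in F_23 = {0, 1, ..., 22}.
a · b ≡ 18x^2 + 18x + 12 (mod f(x))

Multiply in F_23[x]: a(x)·b(x) = (10x^2 + 16x + 2)·(10x^2 + 6x + 12) = 8x^4 + 13x^3 + 6x^2 + 20x + 1. This has degree ≥ 3, so divide by f(x) over F_23: 8x^4 + 13x^3 + 6x^2 + 20x + 1 = (8x + 15)·(x^3 + 17x^2 + 4x + 10) + (18x^2 + 18x + 12). Hence a·b ≡ 18x^2 + 18x + 12 (mod f). (F_23[x]/(f) is a field with 23^3 = 12167 elements since f is irreducible of degree 3.)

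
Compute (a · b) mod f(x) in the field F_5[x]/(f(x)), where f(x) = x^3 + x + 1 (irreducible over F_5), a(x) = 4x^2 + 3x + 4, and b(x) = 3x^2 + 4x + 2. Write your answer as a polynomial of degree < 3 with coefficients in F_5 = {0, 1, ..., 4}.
a · b ≡ 3 (mod f(x))

Multiply in F_5[x]: a(x)·b(x) = (4x^2 + 3x + 4)·(3x^2 + 4x + 2) = 2x^4 + 2x^2 + 2x + 3. This has degree ≥ 3, so divide by f(x) over F_5: 2x^4 + 2x^2 + 2x + 3 = (2x)·(x^3 + x + 1) + (3). Hence a·b ≡ 3 (mod f). (F_5[x]/(f) is a field with 5^3 = 125 elements since f is irreducible of degree 3.)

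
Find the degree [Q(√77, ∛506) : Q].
[Q(√77, ∛506) : Q] = 6

Let L = Q(√77, ∛506). Since Q(√77) ⊂ L and [Q(√77):Q] = 2, the tower law gives 2 | [L:Q]. Likewise Q(∛506) ⊂ L with [Q(∛506):Q] = 3 (because 506 is not a perfect cube), so 3 | [L:Q]. As gcd(2,3) = 1, [L:Q] is divisible by 6. Conversely L is generated over Q by √77 and ∛506, so [L:Q] ≤ 2·3 = 6. Therefore [Q(√77, ∛506) : Q] = 6.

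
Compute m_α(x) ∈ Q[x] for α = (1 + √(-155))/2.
m_α(x) = x^2 - x + 39

From 2α - 1 = √(-155), squaring gives (2α - 1)^2 = -155, i.e. 4α^2 - 4α + 1 = -155, so α^2 - α + (1 + 155)/4 = 0. Since -155 ≡ 1 (mod 4), (1 + 155)/4 = 39 ∈ Z. The polynomial x^2 - x + 39 has discriminant 1 - 4·(39) = -155, which is not a perfect square in Q (d = -155 is squarefree and ≠ 1), so x^2 - x + 39 is irreducible over Q. It is the minimal polynomial of α.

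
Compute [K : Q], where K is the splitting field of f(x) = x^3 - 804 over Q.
[K : Q] = 6

The roots of x^3 - 804 are ∛804, ω∛804, ω^2∛804 where ω = e^(2πi/3) is a primitive cube root of unity, so K = Q(∛804, ω). Now [Q(∛804):Q] = 3 (since 804 is not a perfect cube, x^3 - 804 is irreducible) and [Q(ω):Q] = 2. Both 2 and 3 divide [K:Q], and [K:Q] ≤ 3·2 = 6, so [K:Q] = 6. (Equivalently: Q(∛804) ⊂ R but ω ∉ R, so [K : Q(∛804)] = 2.)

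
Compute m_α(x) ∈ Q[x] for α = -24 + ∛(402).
m_α(x) = x^3 + 72x^2 + 1728x + 13422

Set β = α + 24 = ∛(402), so β^3 = 402. Then (α + 24)^3 - 402 = 0, i.e. α is a root of g(x) = (x + 24)^3 - 402 = x^3 + 72x^2 + 1728x + 13422. Since g(x) = h(x + 24) where h(x) = x^3 - 402, and h is irreducible over Q (because 402 is not a perfect cube, so h has no rational root, and a monic cubic with no rational root is irreducible), g is also irreducible (irreducibility is preserved under the substitution x → x + 24). Hence m_α(x) = x^3 + 72x^2 + 1728x + 13422.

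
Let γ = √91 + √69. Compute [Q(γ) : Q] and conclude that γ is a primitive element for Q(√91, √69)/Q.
[Q(γ) : Q] = 4 (equivalently, Q(γ) = Q(√91, √69))

Obviously Q(γ) ⊆ Q(√91, √69), and [Q(√91, √69):Q] = 4 (since 91, 69 are distinct squarefree integers > 1 with 6279 not a perfect square). To show equality we compute the minimal polynomial of γ. From γ = √91 + √69: γ^2 = 91 + 2√(6279) + 69 = 160 + 2√(6279), so γ^2 - 160 = 2√(6279); squaring, (γ^2 - 160)^2 = 4·6279, i.e. γ^4 - 320γ^2 + 25600 - 25116 = 0, i.e. γ^4 - 320γ^2 + 484 = 0. So γ is a root of x^4 - 320x^2 + 484. This polynomial is irreducible over Q: it has no rational root (each ±√91 ± √69 is irrational), and any factorization into two quadratics over Q would force √(6279) ∈ Q (pairing opposite roots) or √91, √69 ∈ Q (other pairings), all impossible. Hence [Q(γ):Q] = 4 = [Q(√91, √69):Q], so Q(γ) = Q(√91, √69).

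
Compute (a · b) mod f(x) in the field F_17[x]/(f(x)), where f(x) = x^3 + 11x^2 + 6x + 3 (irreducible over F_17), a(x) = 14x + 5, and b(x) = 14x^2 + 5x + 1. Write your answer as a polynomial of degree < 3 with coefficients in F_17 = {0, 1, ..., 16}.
a · b ≡ 7x^2 + 2x + 12 (mod f(x))

Multiply in F_17[x]: a(x)·b(x) = (14x + 5)·(14x^2 + 5x + 1) = 9x^3 + 4x^2 + 5x + 5. This has degree ≥ 3, so divide by f(x) over F_17: 9x^3 + 4x^2 + 5x + 5 = (9)·(x^3 + 11x^2 + 6x + 3) + (7x^2 + 2x + 12). Hence a·b ≡ 7x^2 + 2x + 12 (mod f). (F_17[x]/(f) is a field with 17^3 = 4913 elements since f is irreducible of degree 3.)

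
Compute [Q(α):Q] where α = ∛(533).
[Q(α):Q] = 3

The minimal polynomial of α is x^3 - 533, irreducible over Q since 533 is not a perfect cube (so x^3 - 533 has no rational root). Hence [Q(α):Q] = deg(m_α) = 3.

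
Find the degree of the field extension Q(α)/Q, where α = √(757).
[Q(α):Q] = 2

[Q(α):Q] equals the degree of the minimal polynomial of α. Here α^2 = 757 and x^2 - 757 is irreducible (d = 757 is squarefree, ≠ 1, hence not a square), so deg(m_α) = 2. Thus [Q(α):Q] = 2.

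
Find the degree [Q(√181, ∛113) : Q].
[Q(√181, ∛113) : Q] = 6

Let L = Q(√181, ∛113). Since Q(√181) ⊂ L and [Q(√181):Q] = 2, the tower law gives 2 | [L:Q]. Likewise Q(∛113) ⊂ L with [Q(∛113):Q] = 3 (because 113 is not a perfect cube), so 3 | [L:Q]. As gcd(2,3) = 1, [L:Q] is divisible by 6. Conversely L is generated over Q by √181 and ∛113, so [L:Q] ≤ 2·3 = 6. Therefore [Q(√181, ∛113) : Q] = 6.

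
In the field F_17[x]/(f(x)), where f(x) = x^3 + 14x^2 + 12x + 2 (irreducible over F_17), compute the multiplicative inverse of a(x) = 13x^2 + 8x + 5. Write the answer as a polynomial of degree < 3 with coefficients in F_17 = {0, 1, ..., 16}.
a(x)^(-1) ≡ 7x^2 + 8x (mod f(x))

Since f is irreducible over F_17, F_17[x]/(f) is a field and a(x) ≠ 0 has an inverse. Apply the extended Euclidean algorithm to f(x) and a(x) in F_17[x]: f(x) = (4x + 13)·a(x) + (7x + 5);  a(x) = (14x + 13)·(7x + 5) + (8). The last nonzero remainder is the constant 8 = gcd(f, a) in F_17. Back-substituting through the division chain expresses 8 = s(x)·a(x) + t(x)·f(x) with s(x) ≡ 5x^2 + 13x (mod f), so (5x^2 + 13x)·a(x) ≡ 8 (mod f). Multiplying by 8^(-1) ≡ 15 in F_17 gives a(x)^(-1) ≡ 15·(5x^2 + 13x) ≡ 7x^2 + 8x (mod f). Check: (13x^2 + 8x + 5)·(7x^2 + 8x) = 6x^4 + 7x^3 + 14x^2 + 6x ≡ 1 (mod x^3 + 14x^2 + 12x + 2).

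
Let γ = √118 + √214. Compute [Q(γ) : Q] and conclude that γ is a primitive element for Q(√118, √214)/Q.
[Q(γ) : Q] = 4 (equivalently, Q(γ) = Q(√118, √214))

Obviously Q(γ) ⊆ Q(√118, √214), and [Q(√118, √214):Q] = 4 (since 118, 214 are distinct squarefree integers > 1 with 25252 not a perfect square). To show equality we compute the minimal polynomial of γ. From γ = √118 + √214: γ^2 = 118 + 2√(25252) + 214 = 332 + 2√(25252), so γ^2 - 332 = 2√(25252); squaring, (γ^2 - 332)^2 = 4·25252, i.e. γ^4 - 664γ^2 + 110224 - 101008 = 0, i.e. γ^4 - 664γ^2 + 9216 = 0. So γ is a root of x^4 - 664x^2 + 9216. This polynomial is irreducible over Q: it has no rational root (each ±√118 ± √214 is irrational), and any factorization into two quadratics over Q would force √(25252) ∈ Q (pairing opposite roots) or √118, √214 ∈ Q (other pairings), all impossible. Hence [Q(γ):Q] = 4 = [Q(√118, √214):Q], so Q(γ) = Q(√118, √214).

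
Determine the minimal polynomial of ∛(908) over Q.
m_α(x) = x^3 - 908

α satisfies α^3 = 908, so x^3 - 908 annihilates α. By the rational root test, a rational root p/q (in lowest terms) of x^3 - 908 would satisfy p^3 = 908 q^3, forcing q = 1 and p^3 = 908; but 908 is not a perfect cube, contradiction. A monic cubic over Q with no rational root is irreducible (any nontrivial factorization would include a linear factor). Hence x^3 - 908 is the minimal polynomial of α, and in particular [Q(α):Q] = 3.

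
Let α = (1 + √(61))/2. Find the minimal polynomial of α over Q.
m_α(x) = x^2 - x - 15

From 2α - 1 = √(61), squaring gives (2α - 1)^2 = 61, i.e. 4α^2 - 4α + 1 = 61, so α^2 - α + (1 - 61)/4 = 0. Since 61 ≡ 1 (mod 4), (1 - 61)/4 = -15 ∈ Z. The polynomial x^2 - x - 15 has discriminant 1 - 4·(-15) = 61, which is not a perfect square in Q (d = 61 is squarefree and ≠ 1), so x^2 - x - 15 is irreducible over Q. It is the minimal polynomial of α.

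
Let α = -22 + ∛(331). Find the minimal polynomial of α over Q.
m_α(x) = x^3 + 66x^2 + 1452x + 10317

Set β = α + 22 = ∛(331), so β^3 = 331. Then (α + 22)^3 - 331 = 0, i.e. α is a root of g(x) = (x + 22)^3 - 331 = x^3 + 66x^2 + 1452x + 10317. Since g(x) = h(x + 22) where h(x) = x^3 - 331, and h is irreducible over Q (because 331 is not a perfect cube, so h has no rational root, and a monic cubic with no rational root is irreducible), g is also irreducible (irreducibility is preserved under the substitution x → x + 22). Hence m_α(x) = x^3 + 66x^2 + 1452x + 10317.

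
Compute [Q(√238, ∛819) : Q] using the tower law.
[Q(√238, ∛819) : Q] = 6

Let L = Q(√238, ∛819). Since Q(√238) ⊂ L and [Q(√238):Q] = 2, the tower law gives 2 | [L:Q]. Likewise Q(∛819) ⊂ L with [Q(∛819):Q] = 3 (because 819 is not a perfect cube), so 3 | [L:Q]. As gcd(2,3) = 1, [L:Q] is divisible by 6. Conversely L is generated over Q by √238 and ∛819, so [L:Q] ≤ 2·3 = 6. Therefore [Q(√238, ∛819) : Q] = 6.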